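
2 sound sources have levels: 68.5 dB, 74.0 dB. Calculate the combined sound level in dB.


Formula: L_total = 10 * log10( sum(10^(Li/10)) )
  Source 1: 10^(68.5/10) = 7079457.8438
  Source 2: 10^(74.0/10) = 25118864.3151
Sum of linear values = 32198322.1589
L_total = 10 * log10(32198322.1589) = 75.08

75.08 dB


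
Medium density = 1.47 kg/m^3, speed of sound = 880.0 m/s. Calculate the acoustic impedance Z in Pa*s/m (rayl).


Given values:
  rho = 1.47 kg/m^3
  c = 880.0 m/s
Formula: Z = rho * c
Z = 1.47 * 880.0
Z = 1293.6

1293.6 rayl


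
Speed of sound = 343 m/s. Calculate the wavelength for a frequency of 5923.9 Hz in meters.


Given values:
  c = 343 m/s, f = 5923.9 Hz
Formula: lambda = c / f
lambda = 343 / 5923.9
lambda = 0.0579

0.0579 m


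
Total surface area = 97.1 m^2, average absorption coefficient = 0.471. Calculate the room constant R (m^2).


Given values:
  S = 97.1 m^2, alpha = 0.471
Formula: R = S * alpha / (1 - alpha)
Numerator: 97.1 * 0.471 = 45.7341
Denominator: 1 - 0.471 = 0.529
R = 45.7341 / 0.529 = 86.45

86.45 m^2


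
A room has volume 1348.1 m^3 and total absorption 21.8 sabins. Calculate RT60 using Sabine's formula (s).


Given values:
  V = 1348.1 m^3
  A = 21.8 sabins
Formula: RT60 = 0.161 * V / A
Numerator: 0.161 * 1348.1 = 217.0441
RT60 = 217.0441 / 21.8 = 9.956

9.956 s


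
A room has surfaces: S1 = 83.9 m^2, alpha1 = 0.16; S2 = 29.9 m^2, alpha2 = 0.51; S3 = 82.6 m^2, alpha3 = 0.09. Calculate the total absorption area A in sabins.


Given surfaces:
  Surface 1: 83.9 * 0.16 = 13.424
  Surface 2: 29.9 * 0.51 = 15.249
  Surface 3: 82.6 * 0.09 = 7.434
Formula: A = sum(Si * alpha_i)
A = 13.424 + 15.249 + 7.434
A = 36.11

36.11 sabins


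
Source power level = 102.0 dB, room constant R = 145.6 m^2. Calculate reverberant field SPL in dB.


Given values:
  Lw = 102.0 dB, R = 145.6 m^2
Formula: SPL = Lw + 10 * log10(4 / R)
Compute 4 / R = 4 / 145.6 = 0.027473
Compute 10 * log10(0.027473) = -15.6109
SPL = 102.0 + (-15.6109) = 86.39

86.39 dB


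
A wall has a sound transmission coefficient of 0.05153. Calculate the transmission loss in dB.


Given values:
  tau = 0.05153
Formula: TL = 10 * log10(1 / tau)
Compute 1 / tau = 1 / 0.05153 = 19.4062
Compute log10(19.4062) = 1.287941
TL = 10 * 1.287941 = 12.88

12.88 dB


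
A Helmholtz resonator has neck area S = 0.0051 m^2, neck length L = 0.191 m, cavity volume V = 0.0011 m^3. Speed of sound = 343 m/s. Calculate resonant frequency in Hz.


Given values:
  S = 0.0051 m^2, L = 0.191 m, V = 0.0011 m^3, c = 343 m/s
Formula: f = (c / (2*pi)) * sqrt(S / (V * L))
Compute V * L = 0.0011 * 0.191 = 0.0002101
Compute S / (V * L) = 0.0051 / 0.0002101 = 24.2742
Compute sqrt(24.2742) = 4.926885
Compute c / (2*pi) = 343 / 6.283185 = 54.590148
f = 54.590148 * 4.926885 = 268.96

268.96 Hz


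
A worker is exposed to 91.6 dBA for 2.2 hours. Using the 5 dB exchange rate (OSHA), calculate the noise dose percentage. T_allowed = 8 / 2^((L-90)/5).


Given values:
  L = 91.6 dBA, T = 2.2 hours
Formula: T_allowed = 8 / 2^((L - 90) / 5)
Compute exponent: (91.6 - 90) / 5 = 0.32
Compute 2^(0.32) = 1.248331
T_allowed = 8 / 1.248331 = 6.408557 hours
Dose = (T / T_allowed) * 100
Dose = (2.2 / 6.408557) * 100 = 34.33

34.33 %


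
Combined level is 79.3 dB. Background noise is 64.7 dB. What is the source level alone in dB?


Given values:
  L_total = 79.3 dB, L_bg = 64.7 dB
Formula: L_source = 10 * log10(10^(L_total/10) - 10^(L_bg/10))
Convert to linear:
  10^(79.3/10) = 85113803.8202
  10^(64.7/10) = 2951209.2267
Difference: 85113803.8202 - 2951209.2267 = 82162594.5935
L_source = 10 * log10(82162594.5935) = 79.15

79.15 dB


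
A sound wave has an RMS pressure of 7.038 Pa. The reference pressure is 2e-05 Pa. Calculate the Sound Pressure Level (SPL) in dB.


Given values:
  p = 7.038 Pa
  p_ref = 2e-05 Pa
Formula: SPL = 20 * log10(p / p_ref)
Compute ratio: p / p_ref = 7.038 / 2e-05 = 351900
Compute log10: log10(351900) = 5.546419
Multiply: SPL = 20 * 5.546419 = 110.93

110.93 dB


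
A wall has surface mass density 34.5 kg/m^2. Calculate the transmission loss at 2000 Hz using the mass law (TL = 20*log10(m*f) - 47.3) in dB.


Given values:
  m = 34.5 kg/m^2, f = 2000 Hz
Formula: TL = 20 * log10(m * f) - 47.3
Compute m * f = 34.5 * 2000 = 69000.0
Compute log10(69000.0) = 4.838849
Compute 20 * 4.838849 = 96.777
TL = 96.777 - 47.3 = 49.48

49.48 dB


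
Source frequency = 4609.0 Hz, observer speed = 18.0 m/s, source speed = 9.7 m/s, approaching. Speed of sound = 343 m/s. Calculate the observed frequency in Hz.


Given values:
  f_s = 4609.0 Hz, v_o = 18.0 m/s, v_s = 9.7 m/s
  Direction: approaching
Formula: f_o = f_s * (c + v_o) / (c - v_s)
Numerator: c + v_o = 343 + 18.0 = 361.0
Denominator: c - v_s = 343 - 9.7 = 333.3
f_o = 4609.0 * 361.0 / 333.3 = 4992.05

4992.05 Hz


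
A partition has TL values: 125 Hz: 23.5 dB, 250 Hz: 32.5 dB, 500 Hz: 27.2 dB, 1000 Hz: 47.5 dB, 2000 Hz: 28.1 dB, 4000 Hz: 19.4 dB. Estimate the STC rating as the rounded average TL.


Given TL values at each frequency:
  125 Hz: 23.5 dB
  250 Hz: 32.5 dB
  500 Hz: 27.2 dB
  1000 Hz: 47.5 dB
  2000 Hz: 28.1 dB
  4000 Hz: 19.4 dB
Formula: STC ~ round(average of TL values)
Sum = 23.5 + 32.5 + 27.2 + 47.5 + 28.1 + 19.4 = 178.2
Average = 178.2 / 6 = 29.7
Rounded: 30

30


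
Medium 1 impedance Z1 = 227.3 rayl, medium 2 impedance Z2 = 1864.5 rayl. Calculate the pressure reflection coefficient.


Given values:
  Z1 = 227.3 rayl, Z2 = 1864.5 rayl
Formula: R = (Z2 - Z1) / (Z2 + Z1)
Numerator: Z2 - Z1 = 1864.5 - 227.3 = 1637.2
Denominator: Z2 + Z1 = 1864.5 + 227.3 = 2091.8
R = 1637.2 / 2091.8 = 0.7827

0.7827


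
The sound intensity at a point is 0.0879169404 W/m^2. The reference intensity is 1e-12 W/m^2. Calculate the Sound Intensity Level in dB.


Given values:
  I = 0.0879169404 W/m^2
  I_ref = 1e-12 W/m^2
Formula: SIL = 10 * log10(I / I_ref)
Compute ratio: I / I_ref = 87916940400
Compute log10: log10(87916940400) = 10.944073
Multiply: SIL = 10 * 10.944073 = 109.44

109.44 dB


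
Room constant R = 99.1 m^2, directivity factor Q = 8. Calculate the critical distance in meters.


Given values:
  R = 99.1 m^2, Q = 8
Formula: d_c = 0.141 * sqrt(Q * R)
Compute Q * R = 8 * 99.1 = 792.8
Compute sqrt(792.8) = 28.1567
d_c = 0.141 * 28.1567 = 3.97

3.97 m


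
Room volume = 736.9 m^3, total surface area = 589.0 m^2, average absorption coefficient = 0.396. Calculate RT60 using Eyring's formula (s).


Given values:
  V = 736.9 m^3, S = 589.0 m^2, alpha = 0.396
Formula: RT60 = 0.161 * V / (-S * ln(1 - alpha))
Compute ln(1 - 0.396) = ln(0.604) = -0.504181
Denominator: -589.0 * -0.504181 = 296.9626
Numerator: 0.161 * 736.9 = 118.6409
RT60 = 118.6409 / 296.9626 = 0.4

0.4 s


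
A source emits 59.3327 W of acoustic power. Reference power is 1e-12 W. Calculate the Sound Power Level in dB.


Given values:
  W = 59.3327 W
  W_ref = 1e-12 W
Formula: SWL = 10 * log10(W / W_ref)
Compute ratio: W / W_ref = 59332700000000
Compute log10: log10(59332700000000) = 13.773294
Multiply: SWL = 10 * 13.773294 = 137.73

137.73 dB


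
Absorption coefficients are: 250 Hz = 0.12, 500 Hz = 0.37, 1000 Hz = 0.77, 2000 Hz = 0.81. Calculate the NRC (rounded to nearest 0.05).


Given values:
  a_250 = 0.12, a_500 = 0.37
  a_1000 = 0.77, a_2000 = 0.81
Formula: NRC = (a250 + a500 + a1000 + a2000) / 4
Sum = 0.12 + 0.37 + 0.77 + 0.81 = 2.07
NRC = 2.07 / 4 = 0.5175
Rounded to nearest 0.05: 0.5

0.5


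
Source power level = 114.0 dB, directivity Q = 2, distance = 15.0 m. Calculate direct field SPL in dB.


Given values:
  Lw = 114.0 dB, Q = 2, r = 15.0 m
Formula: SPL = Lw + 10 * log10(Q / (4 * pi * r^2))
Compute 4 * pi * r^2 = 4 * pi * 15.0^2 = 2827.4334
Compute Q / denom = 2 / 2827.4334 = 0.00070736
Compute 10 * log10(0.00070736) = -31.5036
SPL = 114.0 + (-31.5036) = 82.5

82.5 dB


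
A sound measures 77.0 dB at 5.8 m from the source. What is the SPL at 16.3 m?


Given values:
  SPL1 = 77.0 dB, r1 = 5.8 m, r2 = 16.3 m
Formula: SPL2 = SPL1 - 20 * log10(r2 / r1)
Compute ratio: r2 / r1 = 16.3 / 5.8 = 2.8103
Compute log10: log10(2.8103) = 0.448753
Compute drop: 20 * 0.448753 = 8.9751
SPL2 = 77.0 - 8.9751 = 68.02

68.02 dB


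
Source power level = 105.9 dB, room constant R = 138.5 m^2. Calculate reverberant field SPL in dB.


Given values:
  Lw = 105.9 dB, R = 138.5 m^2
Formula: SPL = Lw + 10 * log10(4 / R)
Compute 4 / R = 4 / 138.5 = 0.028881
Compute 10 * log10(0.028881) = -15.3939
SPL = 105.9 + (-15.3939) = 90.51

90.51 dB


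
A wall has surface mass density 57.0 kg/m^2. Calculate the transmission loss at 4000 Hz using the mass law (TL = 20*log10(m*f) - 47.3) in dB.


Given values:
  m = 57.0 kg/m^2, f = 4000 Hz
Formula: TL = 20 * log10(m * f) - 47.3
Compute m * f = 57.0 * 4000 = 228000.0
Compute log10(228000.0) = 5.357935
Compute 20 * 5.357935 = 107.1587
TL = 107.1587 - 47.3 = 59.86

59.86 dB


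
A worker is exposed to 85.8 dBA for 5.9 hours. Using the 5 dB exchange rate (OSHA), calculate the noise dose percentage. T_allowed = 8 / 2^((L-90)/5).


Given values:
  L = 85.8 dBA, T = 5.9 hours
Formula: T_allowed = 8 / 2^((L - 90) / 5)
Compute exponent: (85.8 - 90) / 5 = -0.84
Compute 2^(-0.84) = 0.558644
T_allowed = 8 / 0.558644 = 14.32039 hours
Dose = (T / T_allowed) * 100
Dose = (5.9 / 14.32039) * 100 = 41.2

41.2 %


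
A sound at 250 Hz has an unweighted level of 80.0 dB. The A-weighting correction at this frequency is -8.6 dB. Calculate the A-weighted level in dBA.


Given values:
  SPL = 80.0 dB
  A-weighting at 250 Hz = -8.6 dB
Formula: L_A = SPL + A_weight
L_A = 80.0 + (-8.6)
L_A = 71.4

71.4 dBA


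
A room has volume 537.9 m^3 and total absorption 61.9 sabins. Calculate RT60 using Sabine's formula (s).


Given values:
  V = 537.9 m^3
  A = 61.9 sabins
Formula: RT60 = 0.161 * V / A
Numerator: 0.161 * 537.9 = 86.6019
RT60 = 86.6019 / 61.9 = 1.399

1.399 s


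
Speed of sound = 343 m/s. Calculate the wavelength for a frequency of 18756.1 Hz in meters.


Given values:
  c = 343 m/s, f = 18756.1 Hz
Formula: lambda = c / f
lambda = 343 / 18756.1
lambda = 0.0183

0.0183 m


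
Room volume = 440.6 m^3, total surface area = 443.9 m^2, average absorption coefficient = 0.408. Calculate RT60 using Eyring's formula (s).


Given values:
  V = 440.6 m^3, S = 443.9 m^2, alpha = 0.408
Formula: RT60 = 0.161 * V / (-S * ln(1 - alpha))
Compute ln(1 - 0.408) = ln(0.592) = -0.524249
Denominator: -443.9 * -0.524249 = 232.7141
Numerator: 0.161 * 440.6 = 70.9366
RT60 = 70.9366 / 232.7141 = 0.305

0.305 s


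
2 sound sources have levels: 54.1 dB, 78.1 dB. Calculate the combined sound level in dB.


Formula: L_total = 10 * log10( sum(10^(Li/10)) )
  Source 1: 10^(54.1/10) = 257039.5783
  Source 2: 10^(78.1/10) = 64565422.9035
Sum of linear values = 64822462.4818
L_total = 10 * log10(64822462.4818) = 78.12

78.12 dB


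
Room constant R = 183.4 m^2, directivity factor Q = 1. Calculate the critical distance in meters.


Given values:
  R = 183.4 m^2, Q = 1
Formula: d_c = 0.141 * sqrt(Q * R)
Compute Q * R = 1 * 183.4 = 183.4
Compute sqrt(183.4) = 13.5425
d_c = 0.141 * 13.5425 = 1.909

1.909 m


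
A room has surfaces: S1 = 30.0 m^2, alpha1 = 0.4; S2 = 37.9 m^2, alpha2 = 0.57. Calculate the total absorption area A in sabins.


Given surfaces:
  Surface 1: 30.0 * 0.4 = 12.0
  Surface 2: 37.9 * 0.57 = 21.603
Formula: A = sum(Si * alpha_i)
A = 12.0 + 21.603
A = 33.6

33.6 sabins


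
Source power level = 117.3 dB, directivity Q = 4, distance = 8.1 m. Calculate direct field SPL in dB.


Given values:
  Lw = 117.3 dB, Q = 4, r = 8.1 m
Formula: SPL = Lw + 10 * log10(Q / (4 * pi * r^2))
Compute 4 * pi * r^2 = 4 * pi * 8.1^2 = 824.4796
Compute Q / denom = 4 / 824.4796 = 0.00485155
Compute 10 * log10(0.00485155) = -23.1412
SPL = 117.3 + (-23.1412) = 94.16

94.16 dB


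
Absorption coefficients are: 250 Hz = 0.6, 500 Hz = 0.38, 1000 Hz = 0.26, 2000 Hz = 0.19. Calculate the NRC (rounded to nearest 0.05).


Given values:
  a_250 = 0.6, a_500 = 0.38
  a_1000 = 0.26, a_2000 = 0.19
Formula: NRC = (a250 + a500 + a1000 + a2000) / 4
Sum = 0.6 + 0.38 + 0.26 + 0.19 = 1.43
NRC = 1.43 / 4 = 0.3575
Rounded to nearest 0.05: 0.35

0.35


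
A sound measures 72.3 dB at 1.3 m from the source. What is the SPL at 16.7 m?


Given values:
  SPL1 = 72.3 dB, r1 = 1.3 m, r2 = 16.7 m
Formula: SPL2 = SPL1 - 20 * log10(r2 / r1)
Compute ratio: r2 / r1 = 16.7 / 1.3 = 12.8462
Compute log10: log10(12.8462) = 1.108775
Compute drop: 20 * 1.108775 = 22.1755
SPL2 = 72.3 - 22.1755 = 50.12

50.12 dB


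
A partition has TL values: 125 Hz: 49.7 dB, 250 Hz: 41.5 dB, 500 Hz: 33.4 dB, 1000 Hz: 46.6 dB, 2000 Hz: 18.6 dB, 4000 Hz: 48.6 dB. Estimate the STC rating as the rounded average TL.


Given TL values at each frequency:
  125 Hz: 49.7 dB
  250 Hz: 41.5 dB
  500 Hz: 33.4 dB
  1000 Hz: 46.6 dB
  2000 Hz: 18.6 dB
  4000 Hz: 48.6 dB
Formula: STC ~ round(average of TL values)
Sum = 49.7 + 41.5 + 33.4 + 46.6 + 18.6 + 48.6 = 238.4
Average = 238.4 / 6 = 39.73
Rounded: 40

40


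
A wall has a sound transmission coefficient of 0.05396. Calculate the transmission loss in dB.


Given values:
  tau = 0.05396
Formula: TL = 10 * log10(1 / tau)
Compute 1 / tau = 1 / 0.05396 = 18.5322
Compute log10(18.5322) = 1.267927
TL = 10 * 1.267927 = 12.68

12.68 dB


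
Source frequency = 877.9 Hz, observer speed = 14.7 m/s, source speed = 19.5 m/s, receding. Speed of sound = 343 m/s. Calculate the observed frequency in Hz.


Given values:
  f_s = 877.9 Hz, v_o = 14.7 m/s, v_s = 19.5 m/s
  Direction: receding
Formula: f_o = f_s * (c - v_o) / (c + v_s)
Numerator: c - v_o = 343 - 14.7 = 328.3
Denominator: c + v_s = 343 + 19.5 = 362.5
f_o = 877.9 * 328.3 / 362.5 = 795.07

795.07 Hz


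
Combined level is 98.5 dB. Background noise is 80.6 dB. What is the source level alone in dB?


Given values:
  L_total = 98.5 dB, L_bg = 80.6 dB
Formula: L_source = 10 * log10(10^(L_total/10) - 10^(L_bg/10))
Convert to linear:
  10^(98.5/10) = 7079457843.8414
  10^(80.6/10) = 114815362.1497
Difference: 7079457843.8414 - 114815362.1497 = 6964642481.6917
L_source = 10 * log10(6964642481.6917) = 98.43

98.43 dB


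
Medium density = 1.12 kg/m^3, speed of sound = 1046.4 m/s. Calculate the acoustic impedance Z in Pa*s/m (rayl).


Given values:
  rho = 1.12 kg/m^3
  c = 1046.4 m/s
Formula: Z = rho * c
Z = 1.12 * 1046.4
Z = 1171.97

1171.97 rayl


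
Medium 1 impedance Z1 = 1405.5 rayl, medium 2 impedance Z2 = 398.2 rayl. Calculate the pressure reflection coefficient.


Given values:
  Z1 = 1405.5 rayl, Z2 = 398.2 rayl
Formula: R = (Z2 - Z1) / (Z2 + Z1)
Numerator: Z2 - Z1 = 398.2 - 1405.5 = -1007.3
Denominator: Z2 + Z1 = 398.2 + 1405.5 = 1803.7
R = -1007.3 / 1803.7 = -0.5585

-0.5585


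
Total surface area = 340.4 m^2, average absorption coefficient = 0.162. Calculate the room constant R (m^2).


Given values:
  S = 340.4 m^2, alpha = 0.162
Formula: R = S * alpha / (1 - alpha)
Numerator: 340.4 * 0.162 = 55.1448
Denominator: 1 - 0.162 = 0.838
R = 55.1448 / 0.838 = 65.81

65.81 m^2


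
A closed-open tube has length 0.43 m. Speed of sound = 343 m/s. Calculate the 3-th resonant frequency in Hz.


Given values:
  Tube type: closed-open, L = 0.43 m, c = 343 m/s, n = 3
Formula: f_n = (2n - 1) * c / (4 * L)
Compute 2n - 1 = 2*3 - 1 = 5
Compute 4 * L = 4 * 0.43 = 1.72
f = 5 * 343 / 1.72
f = 997.09

997.09 Hz


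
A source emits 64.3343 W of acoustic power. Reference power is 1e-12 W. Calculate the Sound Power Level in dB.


Given values:
  W = 64.3343 W
  W_ref = 1e-12 W
Formula: SWL = 10 * log10(W / W_ref)
Compute ratio: W / W_ref = 64334300000000
Compute log10: log10(64334300000000) = 13.808443
Multiply: SWL = 10 * 13.808443 = 138.08

138.08 dB


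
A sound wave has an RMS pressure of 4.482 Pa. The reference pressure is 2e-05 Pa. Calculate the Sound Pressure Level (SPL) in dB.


Given values:
  p = 4.482 Pa
  p_ref = 2e-05 Pa
Formula: SPL = 20 * log10(p / p_ref)
Compute ratio: p / p_ref = 4.482 / 2e-05 = 224100
Compute log10: log10(224100) = 5.350442
Multiply: SPL = 20 * 5.350442 = 107.01

107.01 dB


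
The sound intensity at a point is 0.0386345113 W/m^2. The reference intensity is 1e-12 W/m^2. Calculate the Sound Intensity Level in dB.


Given values:
  I = 0.0386345113 W/m^2
  I_ref = 1e-12 W/m^2
Formula: SIL = 10 * log10(I / I_ref)
Compute ratio: I / I_ref = 38634511300
Compute log10: log10(38634511300) = 10.586975
Multiply: SIL = 10 * 10.586975 = 105.87

105.87 dB


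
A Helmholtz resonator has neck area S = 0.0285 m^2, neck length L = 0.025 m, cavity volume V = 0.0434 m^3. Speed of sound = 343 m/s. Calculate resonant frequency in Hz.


Given values:
  S = 0.0285 m^2, L = 0.025 m, V = 0.0434 m^3, c = 343 m/s
Formula: f = (c / (2*pi)) * sqrt(S / (V * L))
Compute V * L = 0.0434 * 0.025 = 0.001085
Compute S / (V * L) = 0.0285 / 0.001085 = 26.2673
Compute sqrt(26.2673) = 5.125163
Compute c / (2*pi) = 343 / 6.283185 = 54.590148
f = 54.590148 * 5.125163 = 279.78

279.78 Hz


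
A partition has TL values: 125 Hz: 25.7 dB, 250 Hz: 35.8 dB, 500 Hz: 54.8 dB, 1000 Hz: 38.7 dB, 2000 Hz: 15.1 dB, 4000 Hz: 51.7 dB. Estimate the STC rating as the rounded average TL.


Given TL values at each frequency:
  125 Hz: 25.7 dB
  250 Hz: 35.8 dB
  500 Hz: 54.8 dB
  1000 Hz: 38.7 dB
  2000 Hz: 15.1 dB
  4000 Hz: 51.7 dB
Formula: STC ~ round(average of TL values)
Sum = 25.7 + 35.8 + 54.8 + 38.7 + 15.1 + 51.7 = 221.8
Average = 221.8 / 6 = 36.97
Rounded: 37

37


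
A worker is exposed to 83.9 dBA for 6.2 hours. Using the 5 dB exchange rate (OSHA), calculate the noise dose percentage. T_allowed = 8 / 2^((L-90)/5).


Given values:
  L = 83.9 dBA, T = 6.2 hours
Formula: T_allowed = 8 / 2^((L - 90) / 5)
Compute exponent: (83.9 - 90) / 5 = -1.22
Compute 2^(-1.22) = 0.429283
T_allowed = 8 / 0.429283 = 18.635725 hours
Dose = (T / T_allowed) * 100
Dose = (6.2 / 18.635725) * 100 = 33.27

33.27 %


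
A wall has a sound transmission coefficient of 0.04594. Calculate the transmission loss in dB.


Given values:
  tau = 0.04594
Formula: TL = 10 * log10(1 / tau)
Compute 1 / tau = 1 / 0.04594 = 21.7675
Compute log10(21.7675) = 1.337809
TL = 10 * 1.337809 = 13.38

13.38 dB


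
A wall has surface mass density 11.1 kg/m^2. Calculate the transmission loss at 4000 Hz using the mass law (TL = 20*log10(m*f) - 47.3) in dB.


Given values:
  m = 11.1 kg/m^2, f = 4000 Hz
Formula: TL = 20 * log10(m * f) - 47.3
Compute m * f = 11.1 * 4000 = 44400.0
Compute log10(44400.0) = 4.647383
Compute 20 * 4.647383 = 92.9477
TL = 92.9477 - 47.3 = 45.65

45.65 dB


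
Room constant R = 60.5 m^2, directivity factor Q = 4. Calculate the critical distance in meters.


Given values:
  R = 60.5 m^2, Q = 4
Formula: d_c = 0.141 * sqrt(Q * R)
Compute Q * R = 4 * 60.5 = 242.0
Compute sqrt(242.0) = 15.5563
d_c = 0.141 * 15.5563 = 2.193

2.193 m


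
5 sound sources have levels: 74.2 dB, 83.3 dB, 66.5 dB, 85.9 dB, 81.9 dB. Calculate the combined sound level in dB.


Formula: L_total = 10 * log10( sum(10^(Li/10)) )
  Source 1: 10^(74.2/10) = 26302679.919
  Source 2: 10^(83.3/10) = 213796208.9502
  Source 3: 10^(66.5/10) = 4466835.9215
  Source 4: 10^(85.9/10) = 389045144.9943
  Source 5: 10^(81.9/10) = 154881661.8912
Sum of linear values = 788492531.6762
L_total = 10 * log10(788492531.6762) = 88.97

88.97 dB


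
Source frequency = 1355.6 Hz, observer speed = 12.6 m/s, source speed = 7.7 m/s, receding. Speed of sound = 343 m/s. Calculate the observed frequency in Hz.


Given values:
  f_s = 1355.6 Hz, v_o = 12.6 m/s, v_s = 7.7 m/s
  Direction: receding
Formula: f_o = f_s * (c - v_o) / (c + v_s)
Numerator: c - v_o = 343 - 12.6 = 330.4
Denominator: c + v_s = 343 + 7.7 = 350.7
f_o = 1355.6 * 330.4 / 350.7 = 1277.13

1277.13 Hz


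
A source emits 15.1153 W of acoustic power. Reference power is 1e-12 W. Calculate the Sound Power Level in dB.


Given values:
  W = 15.1153 W
  W_ref = 1e-12 W
Formula: SWL = 10 * log10(W / W_ref)
Compute ratio: W / W_ref = 15115300000000
Compute log10: log10(15115300000000) = 13.179417
Multiply: SWL = 10 * 13.179417 = 131.79

131.79 dB


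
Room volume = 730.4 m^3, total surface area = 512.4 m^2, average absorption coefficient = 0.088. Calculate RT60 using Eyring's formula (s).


Given values:
  V = 730.4 m^3, S = 512.4 m^2, alpha = 0.088
Formula: RT60 = 0.161 * V / (-S * ln(1 - alpha))
Compute ln(1 - 0.088) = ln(0.912) = -0.092115
Denominator: -512.4 * -0.092115 = 47.1997
Numerator: 0.161 * 730.4 = 117.5944
RT60 = 117.5944 / 47.1997 = 2.491

2.491 s


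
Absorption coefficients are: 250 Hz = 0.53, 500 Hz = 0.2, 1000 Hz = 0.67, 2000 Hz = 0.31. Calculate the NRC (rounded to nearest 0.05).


Given values:
  a_250 = 0.53, a_500 = 0.2
  a_1000 = 0.67, a_2000 = 0.31
Formula: NRC = (a250 + a500 + a1000 + a2000) / 4
Sum = 0.53 + 0.2 + 0.67 + 0.31 = 1.71
NRC = 1.71 / 4 = 0.4275
Rounded to nearest 0.05: 0.45

0.45


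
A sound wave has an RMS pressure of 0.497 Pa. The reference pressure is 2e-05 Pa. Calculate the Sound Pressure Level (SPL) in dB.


Given values:
  p = 0.497 Pa
  p_ref = 2e-05 Pa
Formula: SPL = 20 * log10(p / p_ref)
Compute ratio: p / p_ref = 0.497 / 2e-05 = 24850
Compute log10: log10(24850) = 4.395326
Multiply: SPL = 20 * 4.395326 = 87.91

87.91 dB


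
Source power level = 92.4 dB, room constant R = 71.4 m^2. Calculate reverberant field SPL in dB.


Given values:
  Lw = 92.4 dB, R = 71.4 m^2
Formula: SPL = Lw + 10 * log10(4 / R)
Compute 4 / R = 4 / 71.4 = 0.056022
Compute 10 * log10(0.056022) = -12.5164
SPL = 92.4 + (-12.5164) = 79.88

79.88 dB


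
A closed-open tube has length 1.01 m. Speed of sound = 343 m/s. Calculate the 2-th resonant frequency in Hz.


Given values:
  Tube type: closed-open, L = 1.01 m, c = 343 m/s, n = 2
Formula: f_n = (2n - 1) * c / (4 * L)
Compute 2n - 1 = 2*2 - 1 = 3
Compute 4 * L = 4 * 1.01 = 4.04
f = 3 * 343 / 4.04
f = 254.7

254.7 Hz


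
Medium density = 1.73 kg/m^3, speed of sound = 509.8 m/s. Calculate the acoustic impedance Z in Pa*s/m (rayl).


Given values:
  rho = 1.73 kg/m^3
  c = 509.8 m/s
Formula: Z = rho * c
Z = 1.73 * 509.8
Z = 881.95

881.95 rayl


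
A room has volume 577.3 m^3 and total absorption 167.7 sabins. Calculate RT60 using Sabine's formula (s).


Given values:
  V = 577.3 m^3
  A = 167.7 sabins
Formula: RT60 = 0.161 * V / A
Numerator: 0.161 * 577.3 = 92.9453
RT60 = 92.9453 / 167.7 = 0.554

0.554 s


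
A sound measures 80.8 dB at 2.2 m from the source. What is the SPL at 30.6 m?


Given values:
  SPL1 = 80.8 dB, r1 = 2.2 m, r2 = 30.6 m
Formula: SPL2 = SPL1 - 20 * log10(r2 / r1)
Compute ratio: r2 / r1 = 30.6 / 2.2 = 13.9091
Compute log10: log10(13.9091) = 1.143299
Compute drop: 20 * 1.143299 = 22.866
SPL2 = 80.8 - 22.866 = 57.93

57.93 dB


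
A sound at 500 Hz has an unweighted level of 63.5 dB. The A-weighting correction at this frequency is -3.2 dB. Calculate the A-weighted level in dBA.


Given values:
  SPL = 63.5 dB
  A-weighting at 500 Hz = -3.2 dB
Formula: L_A = SPL + A_weight
L_A = 63.5 + (-3.2)
L_A = 60.3

60.3 dBA


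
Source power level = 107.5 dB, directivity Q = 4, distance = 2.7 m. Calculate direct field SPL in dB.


Given values:
  Lw = 107.5 dB, Q = 4, r = 2.7 m
Formula: SPL = Lw + 10 * log10(Q / (4 * pi * r^2))
Compute 4 * pi * r^2 = 4 * pi * 2.7^2 = 91.6088
Compute Q / denom = 4 / 91.6088 = 0.04366393
Compute 10 * log10(0.04366393) = -13.5988
SPL = 107.5 + (-13.5988) = 93.9

93.9 dB


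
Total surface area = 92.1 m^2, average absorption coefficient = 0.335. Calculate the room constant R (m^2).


Given values:
  S = 92.1 m^2, alpha = 0.335
Formula: R = S * alpha / (1 - alpha)
Numerator: 92.1 * 0.335 = 30.8535
Denominator: 1 - 0.335 = 0.665
R = 30.8535 / 0.665 = 46.4

46.4 m^2


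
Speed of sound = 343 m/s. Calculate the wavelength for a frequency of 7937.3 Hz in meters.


Given values:
  c = 343 m/s, f = 7937.3 Hz
Formula: lambda = c / f
lambda = 343 / 7937.3
lambda = 0.0432

0.0432 m


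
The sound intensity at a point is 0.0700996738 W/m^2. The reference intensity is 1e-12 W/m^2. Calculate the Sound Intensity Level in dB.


Given values:
  I = 0.0700996738 W/m^2
  I_ref = 1e-12 W/m^2
Formula: SIL = 10 * log10(I / I_ref)
Compute ratio: I / I_ref = 70099673800
Compute log10: log10(70099673800) = 10.845716
Multiply: SIL = 10 * 10.845716 = 108.46

108.46 dB


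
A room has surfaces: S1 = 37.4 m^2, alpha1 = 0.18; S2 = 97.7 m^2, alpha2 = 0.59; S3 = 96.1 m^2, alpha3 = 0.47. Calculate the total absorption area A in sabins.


Given surfaces:
  Surface 1: 37.4 * 0.18 = 6.732
  Surface 2: 97.7 * 0.59 = 57.643
  Surface 3: 96.1 * 0.47 = 45.167
Formula: A = sum(Si * alpha_i)
A = 6.732 + 57.643 + 45.167
A = 109.54

109.54 sabins


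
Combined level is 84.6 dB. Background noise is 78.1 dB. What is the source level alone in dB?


Given values:
  L_total = 84.6 dB, L_bg = 78.1 dB
Formula: L_source = 10 * log10(10^(L_total/10) - 10^(L_bg/10))
Convert to linear:
  10^(84.6/10) = 288403150.3127
  10^(78.1/10) = 64565422.9035
Difference: 288403150.3127 - 64565422.9035 = 223837727.4092
L_source = 10 * log10(223837727.4092) = 83.5

83.5 dB


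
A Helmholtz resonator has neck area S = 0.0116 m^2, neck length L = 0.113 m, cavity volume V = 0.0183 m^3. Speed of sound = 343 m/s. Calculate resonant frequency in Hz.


Given values:
  S = 0.0116 m^2, L = 0.113 m, V = 0.0183 m^3, c = 343 m/s
Formula: f = (c / (2*pi)) * sqrt(S / (V * L))
Compute V * L = 0.0183 * 0.113 = 0.0020679
Compute S / (V * L) = 0.0116 / 0.0020679 = 5.6096
Compute sqrt(5.6096) = 2.368459
Compute c / (2*pi) = 343 / 6.283185 = 54.590148
f = 54.590148 * 2.368459 = 129.29

129.29 Hz


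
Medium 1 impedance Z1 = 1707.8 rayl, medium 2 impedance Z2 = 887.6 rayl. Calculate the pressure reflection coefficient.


Given values:
  Z1 = 1707.8 rayl, Z2 = 887.6 rayl
Formula: R = (Z2 - Z1) / (Z2 + Z1)
Numerator: Z2 - Z1 = 887.6 - 1707.8 = -820.2
Denominator: Z2 + Z1 = 887.6 + 1707.8 = 2595.4
R = -820.2 / 2595.4 = -0.316

-0.316


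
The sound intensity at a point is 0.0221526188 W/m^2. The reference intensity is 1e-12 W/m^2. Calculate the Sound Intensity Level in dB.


Given values:
  I = 0.0221526188 W/m^2
  I_ref = 1e-12 W/m^2
Formula: SIL = 10 * log10(I / I_ref)
Compute ratio: I / I_ref = 22152618800
Compute log10: log10(22152618800) = 10.345425
Multiply: SIL = 10 * 10.345425 = 103.45

103.45 dB


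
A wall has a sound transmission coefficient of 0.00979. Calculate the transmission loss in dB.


Given values:
  tau = 0.00979
Formula: TL = 10 * log10(1 / tau)
Compute 1 / tau = 1 / 0.00979 = 102.145
Compute log10(102.145) = 2.009217
TL = 10 * 2.009217 = 20.09

20.09 dB


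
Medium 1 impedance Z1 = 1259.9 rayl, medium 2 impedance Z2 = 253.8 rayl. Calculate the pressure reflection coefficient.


Given values:
  Z1 = 1259.9 rayl, Z2 = 253.8 rayl
Formula: R = (Z2 - Z1) / (Z2 + Z1)
Numerator: Z2 - Z1 = 253.8 - 1259.9 = -1006.1
Denominator: Z2 + Z1 = 253.8 + 1259.9 = 1513.7
R = -1006.1 / 1513.7 = -0.6647

-0.6647


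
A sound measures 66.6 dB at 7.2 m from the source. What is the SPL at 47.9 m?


Given values:
  SPL1 = 66.6 dB, r1 = 7.2 m, r2 = 47.9 m
Formula: SPL2 = SPL1 - 20 * log10(r2 / r1)
Compute ratio: r2 / r1 = 47.9 / 7.2 = 6.6528
Compute log10: log10(6.6528) = 0.823004
Compute drop: 20 * 0.823004 = 16.4601
SPL2 = 66.6 - 16.4601 = 50.14

50.14 dB


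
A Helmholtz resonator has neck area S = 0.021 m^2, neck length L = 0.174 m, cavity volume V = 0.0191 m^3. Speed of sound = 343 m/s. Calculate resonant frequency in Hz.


Given values:
  S = 0.021 m^2, L = 0.174 m, V = 0.0191 m^3, c = 343 m/s
Formula: f = (c / (2*pi)) * sqrt(S / (V * L))
Compute V * L = 0.0191 * 0.174 = 0.0033234
Compute S / (V * L) = 0.021 / 0.0033234 = 6.3188
Compute sqrt(6.3188) = 2.513722
Compute c / (2*pi) = 343 / 6.283185 = 54.590148
f = 54.590148 * 2.513722 = 137.22

137.22 Hz


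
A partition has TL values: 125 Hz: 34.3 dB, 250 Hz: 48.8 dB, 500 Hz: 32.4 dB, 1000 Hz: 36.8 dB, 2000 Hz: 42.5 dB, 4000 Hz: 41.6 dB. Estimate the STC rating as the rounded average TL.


Given TL values at each frequency:
  125 Hz: 34.3 dB
  250 Hz: 48.8 dB
  500 Hz: 32.4 dB
  1000 Hz: 36.8 dB
  2000 Hz: 42.5 dB
  4000 Hz: 41.6 dB
Formula: STC ~ round(average of TL values)
Sum = 34.3 + 48.8 + 32.4 + 36.8 + 42.5 + 41.6 = 236.4
Average = 236.4 / 6 = 39.4
Rounded: 39

39


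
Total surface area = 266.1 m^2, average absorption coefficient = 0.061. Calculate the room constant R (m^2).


Given values:
  S = 266.1 m^2, alpha = 0.061
Formula: R = S * alpha / (1 - alpha)
Numerator: 266.1 * 0.061 = 16.2321
Denominator: 1 - 0.061 = 0.939
R = 16.2321 / 0.939 = 17.29

17.29 m^2


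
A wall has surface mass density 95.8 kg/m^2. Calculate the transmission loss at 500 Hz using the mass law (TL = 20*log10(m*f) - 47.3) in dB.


Given values:
  m = 95.8 kg/m^2, f = 500 Hz
Formula: TL = 20 * log10(m * f) - 47.3
Compute m * f = 95.8 * 500 = 47900.0
Compute log10(47900.0) = 4.680336
Compute 20 * 4.680336 = 93.6067
TL = 93.6067 - 47.3 = 46.31

46.31 dB


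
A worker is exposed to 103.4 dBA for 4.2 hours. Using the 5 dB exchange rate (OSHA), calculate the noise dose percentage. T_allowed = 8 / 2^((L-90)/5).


Given values:
  L = 103.4 dBA, T = 4.2 hours
Formula: T_allowed = 8 / 2^((L - 90) / 5)
Compute exponent: (103.4 - 90) / 5 = 2.68
Compute 2^(2.68) = 6.408559
T_allowed = 8 / 6.408559 = 1.248331 hours
Dose = (T / T_allowed) * 100
Dose = (4.2 / 1.248331) * 100 = 336.45

336.45 %


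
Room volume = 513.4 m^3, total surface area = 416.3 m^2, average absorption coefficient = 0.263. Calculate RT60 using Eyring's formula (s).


Given values:
  V = 513.4 m^3, S = 416.3 m^2, alpha = 0.263
Formula: RT60 = 0.161 * V / (-S * ln(1 - alpha))
Compute ln(1 - 0.263) = ln(0.737) = -0.305167
Denominator: -416.3 * -0.305167 = 127.041
Numerator: 0.161 * 513.4 = 82.6574
RT60 = 82.6574 / 127.041 = 0.651

0.651 s


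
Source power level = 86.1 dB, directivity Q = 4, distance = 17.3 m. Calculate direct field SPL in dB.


Given values:
  Lw = 86.1 dB, Q = 4, r = 17.3 m
Formula: SPL = Lw + 10 * log10(Q / (4 * pi * r^2))
Compute 4 * pi * r^2 = 4 * pi * 17.3^2 = 3760.9891
Compute Q / denom = 4 / 3760.9891 = 0.00106355
Compute 10 * log10(0.00106355) = -29.7324
SPL = 86.1 + (-29.7324) = 56.37

56.37 dB


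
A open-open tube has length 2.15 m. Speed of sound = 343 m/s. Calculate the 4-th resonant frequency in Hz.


Given values:
  Tube type: open-open, L = 2.15 m, c = 343 m/s, n = 4
Formula: f_n = n * c / (2 * L)
Compute 2 * L = 2 * 2.15 = 4.3
f = 4 * 343 / 4.3
f = 319.07

319.07 Hz


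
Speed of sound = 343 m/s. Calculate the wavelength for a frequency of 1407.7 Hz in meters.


Given values:
  c = 343 m/s, f = 1407.7 Hz
Formula: lambda = c / f
lambda = 343 / 1407.7
lambda = 0.2437

0.2437 m


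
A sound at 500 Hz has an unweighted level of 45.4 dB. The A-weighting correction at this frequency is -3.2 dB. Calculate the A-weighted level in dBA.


Given values:
  SPL = 45.4 dB
  A-weighting at 500 Hz = -3.2 dB
Formula: L_A = SPL + A_weight
L_A = 45.4 + (-3.2)
L_A = 42.2

42.2 dBA


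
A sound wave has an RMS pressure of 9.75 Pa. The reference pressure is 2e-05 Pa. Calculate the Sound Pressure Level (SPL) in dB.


Given values:
  p = 9.75 Pa
  p_ref = 2e-05 Pa
Formula: SPL = 20 * log10(p / p_ref)
Compute ratio: p / p_ref = 9.75 / 2e-05 = 487500
Compute log10: log10(487500) = 5.687975
Multiply: SPL = 20 * 5.687975 = 113.76

113.76 dB


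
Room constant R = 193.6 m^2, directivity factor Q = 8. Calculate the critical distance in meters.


Given values:
  R = 193.6 m^2, Q = 8
Formula: d_c = 0.141 * sqrt(Q * R)
Compute Q * R = 8 * 193.6 = 1548.8
Compute sqrt(1548.8) = 39.3548
d_c = 0.141 * 39.3548 = 5.549

5.549 m


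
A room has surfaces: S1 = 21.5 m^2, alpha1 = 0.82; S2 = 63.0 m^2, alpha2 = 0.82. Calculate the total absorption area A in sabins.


Given surfaces:
  Surface 1: 21.5 * 0.82 = 17.63
  Surface 2: 63.0 * 0.82 = 51.66
Formula: A = sum(Si * alpha_i)
A = 17.63 + 51.66
A = 69.29

69.29 sabins


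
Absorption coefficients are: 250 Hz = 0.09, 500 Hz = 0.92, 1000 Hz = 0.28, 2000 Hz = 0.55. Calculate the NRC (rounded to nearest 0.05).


Given values:
  a_250 = 0.09, a_500 = 0.92
  a_1000 = 0.28, a_2000 = 0.55
Formula: NRC = (a250 + a500 + a1000 + a2000) / 4
Sum = 0.09 + 0.92 + 0.28 + 0.55 = 1.84
NRC = 1.84 / 4 = 0.46
Rounded to nearest 0.05: 0.45

0.45


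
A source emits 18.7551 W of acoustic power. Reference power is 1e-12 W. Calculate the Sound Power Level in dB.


Given values:
  W = 18.7551 W
  W_ref = 1e-12 W
Formula: SWL = 10 * log10(W / W_ref)
Compute ratio: W / W_ref = 18755100000000
Compute log10: log10(18755100000000) = 13.273119
Multiply: SWL = 10 * 13.273119 = 132.73

132.73 dB


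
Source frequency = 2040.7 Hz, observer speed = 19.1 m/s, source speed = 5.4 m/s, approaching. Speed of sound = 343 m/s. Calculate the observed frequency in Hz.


Given values:
  f_s = 2040.7 Hz, v_o = 19.1 m/s, v_s = 5.4 m/s
  Direction: approaching
Formula: f_o = f_s * (c + v_o) / (c - v_s)
Numerator: c + v_o = 343 + 19.1 = 362.1
Denominator: c - v_s = 343 - 5.4 = 337.6
f_o = 2040.7 * 362.1 / 337.6 = 2188.8

2188.8 Hz


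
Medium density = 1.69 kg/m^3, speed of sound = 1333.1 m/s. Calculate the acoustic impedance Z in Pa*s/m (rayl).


Given values:
  rho = 1.69 kg/m^3
  c = 1333.1 m/s
Formula: Z = rho * c
Z = 1.69 * 1333.1
Z = 2252.94

2252.94 rayl


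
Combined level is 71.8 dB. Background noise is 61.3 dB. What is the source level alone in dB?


Given values:
  L_total = 71.8 dB, L_bg = 61.3 dB
Formula: L_source = 10 * log10(10^(L_total/10) - 10^(L_bg/10))
Convert to linear:
  10^(71.8/10) = 15135612.4844
  10^(61.3/10) = 1348962.8826
Difference: 15135612.4844 - 1348962.8826 = 13786649.6018
L_source = 10 * log10(13786649.6018) = 71.39

71.39 dB


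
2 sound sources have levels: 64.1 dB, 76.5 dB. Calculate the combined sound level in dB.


Formula: L_total = 10 * log10( sum(10^(Li/10)) )
  Source 1: 10^(64.1/10) = 2570395.7828
  Source 2: 10^(76.5/10) = 44668359.2151
Sum of linear values = 47238754.9979
L_total = 10 * log10(47238754.9979) = 76.74

76.74 dB


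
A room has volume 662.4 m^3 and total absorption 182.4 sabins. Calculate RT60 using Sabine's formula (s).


Given values:
  V = 662.4 m^3
  A = 182.4 sabins
Formula: RT60 = 0.161 * V / A
Numerator: 0.161 * 662.4 = 106.6464
RT60 = 106.6464 / 182.4 = 0.585

0.585 s


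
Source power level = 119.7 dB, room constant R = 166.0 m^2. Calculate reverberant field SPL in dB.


Given values:
  Lw = 119.7 dB, R = 166.0 m^2
Formula: SPL = Lw + 10 * log10(4 / R)
Compute 4 / R = 4 / 166.0 = 0.024096
Compute 10 * log10(0.024096) = -16.1806
SPL = 119.7 + (-16.1806) = 103.52

103.52 dB


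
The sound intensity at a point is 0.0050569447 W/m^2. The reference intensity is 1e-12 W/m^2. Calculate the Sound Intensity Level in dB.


Given values:
  I = 0.0050569447 W/m^2
  I_ref = 1e-12 W/m^2
Formula: SIL = 10 * log10(I / I_ref)
Compute ratio: I / I_ref = 5056944700
Compute log10: log10(5056944700) = 9.703888
Multiply: SIL = 10 * 9.703888 = 97.04

97.04 dB


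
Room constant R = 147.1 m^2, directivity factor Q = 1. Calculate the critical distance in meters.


Given values:
  R = 147.1 m^2, Q = 1
Formula: d_c = 0.141 * sqrt(Q * R)
Compute Q * R = 1 * 147.1 = 147.1
Compute sqrt(147.1) = 12.1285
d_c = 0.141 * 12.1285 = 1.71

1.71 m


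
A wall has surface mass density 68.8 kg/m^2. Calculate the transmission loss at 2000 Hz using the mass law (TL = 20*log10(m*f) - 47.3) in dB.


Given values:
  m = 68.8 kg/m^2, f = 2000 Hz
Formula: TL = 20 * log10(m * f) - 47.3
Compute m * f = 68.8 * 2000 = 137600.0
Compute log10(137600.0) = 5.138618
Compute 20 * 5.138618 = 102.7724
TL = 102.7724 - 47.3 = 55.47

55.47 dB


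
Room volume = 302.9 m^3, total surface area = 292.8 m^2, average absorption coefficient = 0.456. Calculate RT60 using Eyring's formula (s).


Given values:
  V = 302.9 m^3, S = 292.8 m^2, alpha = 0.456
Formula: RT60 = 0.161 * V / (-S * ln(1 - alpha))
Compute ln(1 - 0.456) = ln(0.544) = -0.608806
Denominator: -292.8 * -0.608806 = 178.2584
Numerator: 0.161 * 302.9 = 48.7669
RT60 = 48.7669 / 178.2584 = 0.274

0.274 s


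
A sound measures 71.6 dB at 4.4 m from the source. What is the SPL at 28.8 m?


Given values:
  SPL1 = 71.6 dB, r1 = 4.4 m, r2 = 28.8 m
Formula: SPL2 = SPL1 - 20 * log10(r2 / r1)
Compute ratio: r2 / r1 = 28.8 / 4.4 = 6.5455
Compute log10: log10(6.5455) = 0.815943
Compute drop: 20 * 0.815943 = 16.3189
SPL2 = 71.6 - 16.3189 = 55.28

55.28 dB


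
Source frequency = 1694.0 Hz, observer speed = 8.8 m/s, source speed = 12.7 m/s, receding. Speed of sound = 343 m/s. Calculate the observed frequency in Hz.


Given values:
  f_s = 1694.0 Hz, v_o = 8.8 m/s, v_s = 12.7 m/s
  Direction: receding
Formula: f_o = f_s * (c - v_o) / (c + v_s)
Numerator: c - v_o = 343 - 8.8 = 334.2
Denominator: c + v_s = 343 + 12.7 = 355.7
f_o = 1694.0 * 334.2 / 355.7 = 1591.61

1591.61 Hz


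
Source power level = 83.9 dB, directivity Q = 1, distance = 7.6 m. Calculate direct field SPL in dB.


Given values:
  Lw = 83.9 dB, Q = 1, r = 7.6 m
Formula: SPL = Lw + 10 * log10(Q / (4 * pi * r^2))
Compute 4 * pi * r^2 = 4 * pi * 7.6^2 = 725.8336
Compute Q / denom = 1 / 725.8336 = 0.00137773
Compute 10 * log10(0.00137773) = -28.6084
SPL = 83.9 + (-28.6084) = 55.29

55.29 dB


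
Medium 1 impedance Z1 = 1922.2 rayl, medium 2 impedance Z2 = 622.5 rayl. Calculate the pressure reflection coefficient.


Given values:
  Z1 = 1922.2 rayl, Z2 = 622.5 rayl
Formula: R = (Z2 - Z1) / (Z2 + Z1)
Numerator: Z2 - Z1 = 622.5 - 1922.2 = -1299.7
Denominator: Z2 + Z1 = 622.5 + 1922.2 = 2544.7
R = -1299.7 / 2544.7 = -0.5107

-0.5107


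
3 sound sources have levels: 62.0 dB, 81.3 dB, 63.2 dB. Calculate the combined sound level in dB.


Formula: L_total = 10 * log10( sum(10^(Li/10)) )
  Source 1: 10^(62.0/10) = 1584893.1925
  Source 2: 10^(81.3/10) = 134896288.2592
  Source 3: 10^(63.2/10) = 2089296.1309
Sum of linear values = 138570477.5826
L_total = 10 * log10(138570477.5826) = 81.42

81.42 dB


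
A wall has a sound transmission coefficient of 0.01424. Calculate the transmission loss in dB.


Given values:
  tau = 0.01424
Formula: TL = 10 * log10(1 / tau)
Compute 1 / tau = 1 / 0.01424 = 70.2247
Compute log10(70.2247) = 1.84649
TL = 10 * 1.84649 = 18.46

18.46 dB


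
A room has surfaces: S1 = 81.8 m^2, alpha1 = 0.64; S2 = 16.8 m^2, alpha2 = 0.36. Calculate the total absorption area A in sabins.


Given surfaces:
  Surface 1: 81.8 * 0.64 = 52.352
  Surface 2: 16.8 * 0.36 = 6.048
Formula: A = sum(Si * alpha_i)
A = 52.352 + 6.048
A = 58.4

58.4 sabins


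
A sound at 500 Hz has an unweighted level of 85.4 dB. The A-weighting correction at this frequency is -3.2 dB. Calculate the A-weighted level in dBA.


Given values:
  SPL = 85.4 dB
  A-weighting at 500 Hz = -3.2 dB
Formula: L_A = SPL + A_weight
L_A = 85.4 + (-3.2)
L_A = 82.2

82.2 dBA


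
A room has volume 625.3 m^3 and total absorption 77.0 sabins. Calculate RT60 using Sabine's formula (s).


Given values:
  V = 625.3 m^3
  A = 77.0 sabins
Formula: RT60 = 0.161 * V / A
Numerator: 0.161 * 625.3 = 100.6733
RT60 = 100.6733 / 77.0 = 1.307

1.307 s


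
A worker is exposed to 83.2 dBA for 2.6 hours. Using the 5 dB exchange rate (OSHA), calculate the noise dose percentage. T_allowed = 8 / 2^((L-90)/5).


Given values:
  L = 83.2 dBA, T = 2.6 hours
Formula: T_allowed = 8 / 2^((L - 90) / 5)
Compute exponent: (83.2 - 90) / 5 = -1.36
Compute 2^(-1.36) = 0.389582
T_allowed = 8 / 0.389582 = 20.53483 hours
Dose = (T / T_allowed) * 100
Dose = (2.6 / 20.53483) * 100 = 12.66

12.66 %


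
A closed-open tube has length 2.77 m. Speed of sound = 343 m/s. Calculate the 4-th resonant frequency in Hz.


Given values:
  Tube type: closed-open, L = 2.77 m, c = 343 m/s, n = 4
Formula: f_n = (2n - 1) * c / (4 * L)
Compute 2n - 1 = 2*4 - 1 = 7
Compute 4 * L = 4 * 2.77 = 11.08
f = 7 * 343 / 11.08
f = 216.7

216.7 Hz
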